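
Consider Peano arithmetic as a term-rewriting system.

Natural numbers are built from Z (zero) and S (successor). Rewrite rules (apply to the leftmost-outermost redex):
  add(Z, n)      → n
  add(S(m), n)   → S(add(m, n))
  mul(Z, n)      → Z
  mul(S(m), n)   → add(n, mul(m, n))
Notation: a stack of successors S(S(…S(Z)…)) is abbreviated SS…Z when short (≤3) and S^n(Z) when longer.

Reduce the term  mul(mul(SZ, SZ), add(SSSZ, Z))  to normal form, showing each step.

Answer: normal form = SSSZ  (in 14 steps)

Derivation:
  start: mul(mul(SZ, SZ), add(SSSZ, Z))
  step 1: mul(add(SZ, mul(Z, SZ)), add(SSSZ, Z))
  step 2: mul(S(add(Z, mul(Z, SZ))), add(SSSZ, Z))
  step 3: add(add(SSSZ, Z), mul(add(Z, mul(Z, SZ)), add(SSSZ, Z)))
  step 4: add(S(add(SSZ, Z)), mul(add(Z, mul(Z, SZ)), add(SSSZ, Z)))
  step 5: S(add(add(SSZ, Z), mul(add(Z, mul(Z, SZ)), add(SSSZ, Z))))
  step 6: S(add(S(add(SZ, Z)), mul(add(Z, mul(Z, SZ)), add(SSSZ, Z))))
  step 7: S(S(add(add(SZ, Z), mul(add(Z, mul(Z, SZ)), add(SSSZ, Z)))))
  step 8: S(S(add(S(add(Z, Z)), mul(add(Z, mul(Z, SZ)), add(SSSZ, Z)))))
  step 9: S(S(S(add(add(Z, Z), mul(add(Z, mul(Z, SZ)), add(SSSZ, Z))))))
  step 10: S(S(S(add(Z, mul(add(Z, mul(Z, SZ)), add(SSSZ, Z))))))
  step 11: S(S(S(mul(add(Z, mul(Z, SZ)), add(SSSZ, Z)))))
  step 12: S(S(S(mul(mul(Z, SZ), add(SSSZ, Z)))))
  step 13: S(S(S(mul(Z, add(SSSZ, Z)))))
  step 14: SSSZ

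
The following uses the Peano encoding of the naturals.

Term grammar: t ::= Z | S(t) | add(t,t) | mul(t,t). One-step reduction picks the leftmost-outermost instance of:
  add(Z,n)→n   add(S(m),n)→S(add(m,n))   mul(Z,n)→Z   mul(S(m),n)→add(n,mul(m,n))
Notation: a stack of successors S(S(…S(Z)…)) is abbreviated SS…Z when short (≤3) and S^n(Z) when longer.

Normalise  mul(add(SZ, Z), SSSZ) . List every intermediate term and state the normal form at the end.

Answer: normal form = SSSZ  (in 8 steps)

Derivation:
  start: mul(add(SZ, Z), SSSZ)
  step 1: mul(S(add(Z, Z)), SSSZ)
  step 2: add(SSSZ, mul(add(Z, Z), SSSZ))
  step 3: S(add(SSZ, mul(add(Z, Z), SSSZ)))
  step 4: S(S(add(SZ, mul(add(Z, Z), SSSZ))))
  step 5: S(S(S(add(Z, mul(add(Z, Z), SSSZ)))))
  step 6: S(S(S(mul(add(Z, Z), SSSZ))))
  step 7: S(S(S(mul(Z, SSSZ))))
  step 8: SSSZ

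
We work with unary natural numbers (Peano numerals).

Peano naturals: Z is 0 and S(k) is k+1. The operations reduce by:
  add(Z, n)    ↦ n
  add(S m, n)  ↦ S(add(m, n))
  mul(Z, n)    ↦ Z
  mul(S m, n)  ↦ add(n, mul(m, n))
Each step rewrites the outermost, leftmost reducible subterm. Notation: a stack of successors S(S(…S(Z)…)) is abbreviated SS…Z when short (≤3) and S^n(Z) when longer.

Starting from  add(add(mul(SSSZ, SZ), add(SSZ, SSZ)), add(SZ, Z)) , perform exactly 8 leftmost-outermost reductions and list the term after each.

Answer: after 8 steps: S(add(S(add(add(Z, mul(SZ, SZ)), add(SSZ, SSZ))), add(SZ, Z)))

Reduction:
  start: add(add(mul(SSSZ, SZ), add(SSZ, SSZ)), add(SZ, Z))
  →1  add(add(add(SZ, mul(SSZ, SZ)), add(SSZ, SSZ)), add(SZ, Z))
  →2  add(add(S(add(Z, mul(SSZ, SZ))), add(SSZ, SSZ)), add(SZ, Z))
  →3  add(S(add(add(Z, mul(SSZ, SZ)), add(SSZ, SSZ))), add(SZ, Z))
  →4  S(add(add(add(Z, mul(SSZ, SZ)), add(SSZ, SSZ)), add(SZ, Z)))
  →5  S(add(add(mul(SSZ, SZ), add(SSZ, SSZ)), add(SZ, Z)))
  →6  S(add(add(add(SZ, mul(SZ, SZ)), add(SSZ, SSZ)), add(SZ, Z)))
  →7  S(add(add(S(add(Z, mul(SZ, SZ))), add(SSZ, SSZ)), add(SZ, Z)))
  →8  S(add(S(add(add(Z, mul(SZ, SZ)), add(SSZ, SSZ))), add(SZ, Z)))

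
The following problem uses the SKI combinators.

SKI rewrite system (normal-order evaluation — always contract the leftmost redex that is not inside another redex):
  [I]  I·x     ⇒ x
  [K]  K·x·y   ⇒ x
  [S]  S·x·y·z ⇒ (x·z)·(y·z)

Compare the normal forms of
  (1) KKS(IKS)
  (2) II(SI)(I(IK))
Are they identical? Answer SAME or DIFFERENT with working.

Answer: DIFFERENT — A ⇓ K(KS), B ⇓ SIK

Reduction:
Term A:
  start: KKS(IKS)
  [1] K(IKS)
  [2] K(KS)

Term B:
  start: II(SI)(I(IK))
  [1] I(SI)(I(IK))
  [2] SI(I(IK))
  [3] SI(IK)
  [4] SIK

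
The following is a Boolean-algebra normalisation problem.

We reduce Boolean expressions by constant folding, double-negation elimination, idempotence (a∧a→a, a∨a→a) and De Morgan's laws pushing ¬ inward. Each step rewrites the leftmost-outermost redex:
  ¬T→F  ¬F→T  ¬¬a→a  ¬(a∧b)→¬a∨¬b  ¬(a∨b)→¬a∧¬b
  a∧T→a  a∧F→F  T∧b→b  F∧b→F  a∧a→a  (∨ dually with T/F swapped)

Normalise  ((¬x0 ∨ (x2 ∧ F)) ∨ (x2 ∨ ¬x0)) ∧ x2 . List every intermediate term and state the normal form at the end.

Answer: normal form = (¬x0 ∨ (x2 ∨ ¬x0)) ∧ x2  (in 2 steps)

Derivation:
  start: ((¬x0 ∨ (x2 ∧ F)) ∨ (x2 ∨ ¬x0)) ∧ x2
  →1  ((¬x0 ∨ F) ∨ (x2 ∨ ¬x0)) ∧ x2
  →2  (¬x0 ∨ (x2 ∨ ¬x0)) ∧ x2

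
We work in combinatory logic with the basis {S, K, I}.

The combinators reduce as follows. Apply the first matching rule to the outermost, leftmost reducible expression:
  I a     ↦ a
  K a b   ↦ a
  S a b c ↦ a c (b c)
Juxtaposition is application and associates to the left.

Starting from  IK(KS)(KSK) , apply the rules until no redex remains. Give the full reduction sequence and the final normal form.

  start: IK(KS)(KSK)
  step 1: K(KS)(KSK)
  step 2: KS

Answer: normal form = KS  (in 2 steps)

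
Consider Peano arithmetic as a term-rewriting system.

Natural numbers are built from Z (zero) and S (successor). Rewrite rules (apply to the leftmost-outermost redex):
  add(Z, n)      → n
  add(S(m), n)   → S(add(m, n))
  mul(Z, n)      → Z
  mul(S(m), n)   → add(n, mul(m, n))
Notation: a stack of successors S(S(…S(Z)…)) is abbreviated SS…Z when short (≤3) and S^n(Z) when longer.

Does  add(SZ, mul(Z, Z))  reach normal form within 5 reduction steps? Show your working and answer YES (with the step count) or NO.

Answer: YES — reaches normal form SZ in 3 ≤ 5 steps

Working:
  start: add(SZ, mul(Z, Z))
  step 1: S(add(Z, mul(Z, Z)))
  step 2: S(mul(Z, Z))
  step 3: SZ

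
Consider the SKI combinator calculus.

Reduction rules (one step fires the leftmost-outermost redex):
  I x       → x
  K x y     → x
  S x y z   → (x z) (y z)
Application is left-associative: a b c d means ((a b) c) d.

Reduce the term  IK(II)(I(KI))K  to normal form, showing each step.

Answer: normal form = K  (in 4 steps)

Working:
  start: IK(II)(I(KI))K
  step 1: K(II)(I(KI))K
  step 2: IIK
  step 3: IK
  step 4: K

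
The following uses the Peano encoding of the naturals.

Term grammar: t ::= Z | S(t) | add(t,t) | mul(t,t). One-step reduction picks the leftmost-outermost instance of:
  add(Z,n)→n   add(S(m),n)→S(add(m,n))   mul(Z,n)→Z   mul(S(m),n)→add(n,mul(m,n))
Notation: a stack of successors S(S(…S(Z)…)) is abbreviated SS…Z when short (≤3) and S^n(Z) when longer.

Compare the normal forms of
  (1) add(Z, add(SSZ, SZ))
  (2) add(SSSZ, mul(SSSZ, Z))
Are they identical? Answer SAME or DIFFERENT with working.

Answer: SAME — A ⇓ SSSZ, B ⇓ SSSZ

Derivation:
Term A:
  start: add(Z, add(SSZ, SZ))
  →1  add(SSZ, SZ)
  →2  S(add(SZ, SZ))
  →3  S(S(add(Z, SZ)))
  →4  SSSZ

Term B:
  start: add(SSSZ, mul(SSSZ, Z))
  →1  S(add(SSZ, mul(SSSZ, Z)))
  →2  S(S(add(SZ, mul(SSSZ, Z))))
  →3  S(S(S(add(Z, mul(SSSZ, Z)))))
  →4  S(S(S(mul(SSSZ, Z))))
  →5  S(S(S(add(Z, mul(SSZ, Z)))))
  →6  S(S(S(mul(SSZ, Z))))
  →7  S(S(S(add(Z, mul(SZ, Z)))))
  →8  S(S(S(mul(SZ, Z))))
  →9  S(S(S(add(Z, mul(Z, Z)))))
  →10  S(S(S(mul(Z, Z))))
  →11  SSSZ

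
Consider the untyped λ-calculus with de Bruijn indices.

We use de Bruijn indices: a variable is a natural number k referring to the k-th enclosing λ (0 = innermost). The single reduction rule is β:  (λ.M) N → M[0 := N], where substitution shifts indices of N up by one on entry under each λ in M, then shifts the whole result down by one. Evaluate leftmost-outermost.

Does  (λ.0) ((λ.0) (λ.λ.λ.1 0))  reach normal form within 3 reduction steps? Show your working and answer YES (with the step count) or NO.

  start: (λ.0) ((λ.0) (λ.λ.λ.1 0))
  [1] (λ.0) (λ.λ.λ.1 0)
  [2] λ.λ.λ.1 0

Answer: YES — reaches normal form λ.λ.λ.1 0 in 2 ≤ 3 steps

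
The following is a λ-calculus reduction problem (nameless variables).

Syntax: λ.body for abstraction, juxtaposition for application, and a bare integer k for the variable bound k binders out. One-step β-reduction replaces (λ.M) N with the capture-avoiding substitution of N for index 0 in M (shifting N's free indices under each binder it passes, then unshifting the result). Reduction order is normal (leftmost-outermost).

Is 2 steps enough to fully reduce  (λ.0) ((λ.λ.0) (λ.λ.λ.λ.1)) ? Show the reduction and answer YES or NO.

  start: (λ.0) ((λ.λ.0) (λ.λ.λ.λ.1))
  [1] (λ.λ.0) (λ.λ.λ.λ.1)
  [2] λ.0

Answer: YES — reaches normal form λ.0 in 2 ≤ 2 steps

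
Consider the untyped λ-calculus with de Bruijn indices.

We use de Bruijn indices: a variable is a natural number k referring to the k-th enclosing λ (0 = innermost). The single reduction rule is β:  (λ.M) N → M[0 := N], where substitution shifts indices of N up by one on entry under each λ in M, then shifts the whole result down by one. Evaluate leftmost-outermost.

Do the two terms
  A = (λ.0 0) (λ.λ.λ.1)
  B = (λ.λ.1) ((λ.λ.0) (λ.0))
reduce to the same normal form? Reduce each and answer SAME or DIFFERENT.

Term A:
  start: (λ.0 0) (λ.λ.λ.1)
  step 1: (λ.λ.λ.1) (λ.λ.λ.1)
  step 2: λ.λ.1

Term B:
  start: (λ.λ.1) ((λ.λ.0) (λ.0))
  step 1: λ.(λ.λ.0) (λ.0)
  step 2: λ.λ.0

Answer: DIFFERENT — A ⇓ λ.λ.1, B ⇓ λ.λ.0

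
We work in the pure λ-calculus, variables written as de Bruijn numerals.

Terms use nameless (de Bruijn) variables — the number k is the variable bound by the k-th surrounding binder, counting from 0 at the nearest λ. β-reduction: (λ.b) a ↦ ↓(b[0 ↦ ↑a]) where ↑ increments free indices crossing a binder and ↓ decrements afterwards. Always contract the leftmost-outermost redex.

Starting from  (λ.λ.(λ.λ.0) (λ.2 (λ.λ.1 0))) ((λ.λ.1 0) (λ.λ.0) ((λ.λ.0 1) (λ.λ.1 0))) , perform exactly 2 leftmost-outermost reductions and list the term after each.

  start: (λ.λ.(λ.λ.0) (λ.2 (λ.λ.1 0))) ((λ.λ.1 0) (λ.λ.0) ((λ.λ.0 1) (λ.λ.1 0)))
  →1  λ.(λ.λ.0) (λ.(λ.λ.1 0) (λ.λ.0) ((λ.λ.0 1) (λ.λ.1 0)) (λ.λ.1 0))
  →2  λ.λ.0

Answer: after 2 steps: λ.λ.0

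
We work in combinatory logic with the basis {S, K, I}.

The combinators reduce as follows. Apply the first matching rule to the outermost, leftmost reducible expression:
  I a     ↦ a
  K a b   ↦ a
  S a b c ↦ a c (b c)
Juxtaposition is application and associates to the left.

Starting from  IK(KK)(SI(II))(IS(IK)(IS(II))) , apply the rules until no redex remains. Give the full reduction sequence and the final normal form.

Answer: normal form = K  (in 3 steps)

Reduction:
  start: IK(KK)(SI(II))(IS(IK)(IS(II)))
  [1] K(KK)(SI(II))(IS(IK)(IS(II)))
  [2] KK(IS(IK)(IS(II)))
  [3] K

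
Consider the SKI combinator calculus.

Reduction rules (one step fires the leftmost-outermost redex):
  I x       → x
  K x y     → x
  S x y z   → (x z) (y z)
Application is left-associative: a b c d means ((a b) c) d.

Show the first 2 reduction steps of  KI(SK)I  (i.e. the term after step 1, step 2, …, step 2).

  start: KI(SK)I
  step 1: II
  step 2: I

Answer: after 2 steps: I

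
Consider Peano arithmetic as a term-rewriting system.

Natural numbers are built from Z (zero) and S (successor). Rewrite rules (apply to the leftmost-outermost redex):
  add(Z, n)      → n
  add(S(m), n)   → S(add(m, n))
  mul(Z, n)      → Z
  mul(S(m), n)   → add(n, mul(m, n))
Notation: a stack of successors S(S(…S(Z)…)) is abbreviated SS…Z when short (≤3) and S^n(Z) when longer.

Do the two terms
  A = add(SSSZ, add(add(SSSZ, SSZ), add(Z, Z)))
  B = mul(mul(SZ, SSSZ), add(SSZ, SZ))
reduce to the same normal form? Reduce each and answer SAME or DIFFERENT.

Answer: DIFFERENT — A ⇓ S^8(Z), B ⇓ S^9(Z)

Working:
Term A:
  start: add(SSSZ, add(add(SSSZ, SSZ), add(Z, Z)))
  [1] S(add(SSZ, add(add(SSSZ, SSZ), add(Z, Z))))
  [2] S(S(add(SZ, add(add(SSSZ, SSZ), add(Z, Z)))))
  [3] S(S(S(add(Z, add(add(SSSZ, SSZ), add(Z, Z))))))
  [4] S(S(S(add(add(SSSZ, SSZ), add(Z, Z)))))
  [5] S(S(S(add(S(add(SSZ, SSZ)), add(Z, Z)))))
  [6] S(S(S(S(add(add(SSZ, SSZ), add(Z, Z))))))
  [7] S(S(S(S(add(S(add(SZ, SSZ)), add(Z, Z))))))
  [8] S(S(S(S(S(add(add(SZ, SSZ), add(Z, Z)))))))
  [9] S(S(S(S(S(add(S(add(Z, SSZ)), add(Z, Z)))))))
  [10] S(S(S(S(S(S(add(add(Z, SSZ), add(Z, Z))))))))
  [11] S(S(S(S(S(S(add(SSZ, add(Z, Z))))))))
  [12] S(S(S(S(S(S(S(add(SZ, add(Z, Z)))))))))
  [13] S(S(S(S(S(S(S(S(add(Z, add(Z, Z))))))))))
  [14] S(S(S(S(S(S(S(S(add(Z, Z)))))))))
  [15] S^8(Z)

Term B:
  start: mul(mul(SZ, SSSZ), add(SSZ, SZ))
  [1] mul(add(SSSZ, mul(Z, SSSZ)), add(SSZ, SZ))
  [2] mul(S(add(SSZ, mul(Z, SSSZ))), add(SSZ, SZ))
  [3] add(add(SSZ, SZ), mul(add(SSZ, mul(Z, SSSZ)), add(SSZ, SZ)))
  [4] add(S(add(SZ, SZ)), mul(add(SSZ, mul(Z, SSSZ)), add(SSZ, SZ)))
  [5] S(add(add(SZ, SZ), mul(add(SSZ, mul(Z, SSSZ)), add(SSZ, SZ))))
  [6] S(add(S(add(Z, SZ)), mul(add(SSZ, mul(Z, SSSZ)), add(SSZ, SZ))))
  [7] S(S(add(add(Z, SZ), mul(add(SSZ, mul(Z, SSSZ)), add(SSZ, SZ)))))
  [8] S(S(add(SZ, mul(add(SSZ, mul(Z, SSSZ)), add(SSZ, SZ)))))
  [9] S(S(S(add(Z, mul(add(SSZ, mul(Z, SSSZ)), add(SSZ, SZ))))))
  [10] S(S(S(mul(add(SSZ, mul(Z, SSSZ)), add(SSZ, SZ)))))
  [11] S(S(S(mul(S(add(SZ, mul(Z, SSSZ))), add(SSZ, SZ)))))
  [12] S(S(S(add(add(SSZ, SZ), mul(add(SZ, mul(Z, SSSZ)), add(SSZ, SZ))))))
  [13] S(S(S(add(S(add(SZ, SZ)), mul(add(SZ, mul(Z, SSSZ)), add(SSZ, SZ))))))
  [14] S(S(S(S(add(add(SZ, SZ), mul(add(SZ, mul(Z, SSSZ)), add(SSZ, SZ)))))))
  [15] S(S(S(S(add(S(add(Z, SZ)), mul(add(SZ, mul(Z, SSSZ)), add(SSZ, SZ)))))))
  [16] S(S(S(S(S(add(add(Z, SZ), mul(add(SZ, mul(Z, SSSZ)), add(SSZ, SZ))))))))
  [17] S(S(S(S(S(add(SZ, mul(add(SZ, mul(Z, SSSZ)), add(SSZ, SZ))))))))
  [18] S(S(S(S(S(S(add(Z, mul(add(SZ, mul(Z, SSSZ)), add(SSZ, SZ)))))))))
  [19] S(S(S(S(S(S(mul(add(SZ, mul(Z, SSSZ)), add(SSZ, SZ))))))))
  [20] S(S(S(S(S(S(mul(S(add(Z, mul(Z, SSSZ))), add(SSZ, SZ))))))))
  [21] S(S(S(S(S(S(add(add(SSZ, SZ), mul(add(Z, mul(Z, SSSZ)), add(SSZ, SZ)))))))))
  [22] S(S(S(S(S(S(add(S(add(SZ, SZ)), mul(add(Z, mul(Z, SSSZ)), add(SSZ, SZ)))))))))
  [23] S(S(S(S(S(S(S(add(add(SZ, SZ), mul(add(Z, mul(Z, SSSZ)), add(SSZ, SZ))))))))))
  [24] S(S(S(S(S(S(S(add(S(add(Z, SZ)), mul(add(Z, mul(Z, SSSZ)), add(SSZ, SZ))))))))))
  [25] S(S(S(S(S(S(S(S(add(add(Z, SZ), mul(add(Z, mul(Z, SSSZ)), add(SSZ, SZ)))))))))))
  [26] S(S(S(S(S(S(S(S(add(SZ, mul(add(Z, mul(Z, SSSZ)), add(SSZ, SZ)))))))))))
  [27] S(S(S(S(S(S(S(S(S(add(Z, mul(add(Z, mul(Z, SSSZ)), add(SSZ, SZ))))))))))))
  [28] S(S(S(S(S(S(S(S(S(mul(add(Z, mul(Z, SSSZ)), add(SSZ, SZ)))))))))))
  [29] S(S(S(S(S(S(S(S(S(mul(mul(Z, SSSZ), add(SSZ, SZ)))))))))))
  [30] S(S(S(S(S(S(S(S(S(mul(Z, add(SSZ, SZ)))))))))))
  [31] S^9(Z)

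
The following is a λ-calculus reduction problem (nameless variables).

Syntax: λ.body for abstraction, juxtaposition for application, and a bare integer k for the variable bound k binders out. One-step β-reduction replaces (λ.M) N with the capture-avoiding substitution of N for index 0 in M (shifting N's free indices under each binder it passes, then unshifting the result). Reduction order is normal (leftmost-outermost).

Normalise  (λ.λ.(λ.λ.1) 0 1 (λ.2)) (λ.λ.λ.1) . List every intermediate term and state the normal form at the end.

  start: (λ.λ.(λ.λ.1) 0 1 (λ.2)) (λ.λ.λ.1)
  →1  λ.(λ.λ.1) 0 (λ.λ.λ.1) (λ.λ.λ.λ.1)
  →2  λ.(λ.1) (λ.λ.λ.1) (λ.λ.λ.λ.1)
  →3  λ.0 (λ.λ.λ.λ.1)

Answer: normal form = λ.0 (λ.λ.λ.λ.1)  (in 3 steps)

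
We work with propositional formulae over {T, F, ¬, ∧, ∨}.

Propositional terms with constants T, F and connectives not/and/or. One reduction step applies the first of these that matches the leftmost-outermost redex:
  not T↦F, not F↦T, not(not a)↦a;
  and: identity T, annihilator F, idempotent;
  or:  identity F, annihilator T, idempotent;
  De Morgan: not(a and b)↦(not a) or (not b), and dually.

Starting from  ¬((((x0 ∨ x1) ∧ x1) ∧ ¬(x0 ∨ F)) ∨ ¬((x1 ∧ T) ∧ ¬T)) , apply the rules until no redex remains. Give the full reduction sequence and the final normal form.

  start: ¬((((x0 ∨ x1) ∧ x1) ∧ ¬(x0 ∨ F)) ∨ ¬((x1 ∧ T) ∧ ¬T))
  [1] ¬(((x0 ∨ x1) ∧ x1) ∧ ¬(x0 ∨ F)) ∧ ¬¬((x1 ∧ T) ∧ ¬T)
  [2] (¬((x0 ∨ x1) ∧ x1) ∨ ¬¬(x0 ∨ F)) ∧ ¬¬((x1 ∧ T) ∧ ¬T)
  [3] ((¬(x0 ∨ x1) ∨ ¬x1) ∨ ¬¬(x0 ∨ F)) ∧ ¬¬((x1 ∧ T) ∧ ¬T)
  [4] (((¬x0 ∧ ¬x1) ∨ ¬x1) ∨ ¬¬(x0 ∨ F)) ∧ ¬¬((x1 ∧ T) ∧ ¬T)
  [5] (((¬x0 ∧ ¬x1) ∨ ¬x1) ∨ (x0 ∨ F)) ∧ ¬¬((x1 ∧ T) ∧ ¬T)
  [6] (((¬x0 ∧ ¬x1) ∨ ¬x1) ∨ x0) ∧ ¬¬((x1 ∧ T) ∧ ¬T)
  [7] (((¬x0 ∧ ¬x1) ∨ ¬x1) ∨ x0) ∧ ((x1 ∧ T) ∧ ¬T)
  [8] (((¬x0 ∧ ¬x1) ∨ ¬x1) ∨ x0) ∧ (x1 ∧ ¬T)
  [9] (((¬x0 ∧ ¬x1) ∨ ¬x1) ∨ x0) ∧ (x1 ∧ F)
  [10] (((¬x0 ∧ ¬x1) ∨ ¬x1) ∨ x0) ∧ F
  [11] F

Answer: normal form = F  (in 11 steps)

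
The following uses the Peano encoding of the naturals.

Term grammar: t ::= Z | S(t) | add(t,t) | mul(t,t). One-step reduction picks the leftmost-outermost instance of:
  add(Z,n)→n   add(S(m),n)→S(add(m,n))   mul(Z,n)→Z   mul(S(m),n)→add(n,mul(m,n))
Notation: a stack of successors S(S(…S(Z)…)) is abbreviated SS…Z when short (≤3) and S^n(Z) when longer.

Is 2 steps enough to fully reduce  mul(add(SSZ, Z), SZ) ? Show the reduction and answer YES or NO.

  start: mul(add(SSZ, Z), SZ)
  →1  mul(S(add(SZ, Z)), SZ)
  →2  add(SZ, mul(add(SZ, Z), SZ))

Answer: NO — after 2 steps the term is add(SZ, mul(add(SZ, Z), SZ)), not yet normal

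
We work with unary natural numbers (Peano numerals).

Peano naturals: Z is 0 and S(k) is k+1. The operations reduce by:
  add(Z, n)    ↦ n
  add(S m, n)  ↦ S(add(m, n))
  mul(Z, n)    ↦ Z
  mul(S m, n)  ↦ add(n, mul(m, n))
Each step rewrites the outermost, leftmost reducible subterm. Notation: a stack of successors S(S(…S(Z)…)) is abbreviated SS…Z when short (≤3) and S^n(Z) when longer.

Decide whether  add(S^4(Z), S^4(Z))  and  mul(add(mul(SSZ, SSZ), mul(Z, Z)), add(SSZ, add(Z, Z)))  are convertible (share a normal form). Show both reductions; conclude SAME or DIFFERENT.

Term A:
  start: add(S^4(Z), S^4(Z))
  →1  S(add(SSSZ, S^4(Z)))
  →2  S(S(add(SSZ, S^4(Z))))
  →3  S(S(S(add(SZ, S^4(Z)))))
  →4  S(S(S(S(add(Z, S^4(Z))))))
  →5  S^8(Z)

Term B:
  start: mul(add(mul(SSZ, SSZ), mul(Z, Z)), add(SSZ, add(Z, Z)))
  →1  mul(add(add(SSZ, mul(SZ, SSZ)), mul(Z, Z)), add(SSZ, add(Z, Z)))
  →2  mul(add(S(add(SZ, mul(SZ, SSZ))), mul(Z, Z)), add(SSZ, add(Z, Z)))
  →3  mul(S(add(add(SZ, mul(SZ, SSZ)), mul(Z, Z))), add(SSZ, add(Z, Z)))
  →4  add(add(SSZ, add(Z, Z)), mul(add(add(SZ, mul(SZ, SSZ)), mul(Z, Z)), add(SSZ, add(Z, Z))))
  →5  add(S(add(SZ, add(Z, Z))), mul(add(add(SZ, mul(SZ, SSZ)), mul(Z, Z)), add(SSZ, add(Z, Z))))
  →6  S(add(add(SZ, add(Z, Z)), mul(add(add(SZ, mul(SZ, SSZ)), mul(Z, Z)), add(SSZ, add(Z, Z)))))
  →7  S(add(S(add(Z, add(Z, Z))), mul(add(add(SZ, mul(SZ, SSZ)), mul(Z, Z)), add(SSZ, add(Z, Z)))))
  →8  S(S(add(add(Z, add(Z, Z)), mul(add(add(SZ, mul(SZ, SSZ)), mul(Z, Z)), add(SSZ, add(Z, Z))))))
  →9  S(S(add(add(Z, Z), mul(add(add(SZ, mul(SZ, SSZ)), mul(Z, Z)), add(SSZ, add(Z, Z))))))
  →10  S(S(add(Z, mul(add(add(SZ, mul(SZ, SSZ)), mul(Z, Z)), add(SSZ, add(Z, Z))))))
  →11  S(S(mul(add(add(SZ, mul(SZ, SSZ)), mul(Z, Z)), add(SSZ, add(Z, Z)))))
  →12  S(S(mul(add(S(add(Z, mul(SZ, SSZ))), mul(Z, Z)), add(SSZ, add(Z, Z)))))
  →13  S(S(mul(S(add(add(Z, mul(SZ, SSZ)), mul(Z, Z))), add(SSZ, add(Z, Z)))))
  →14  S(S(add(add(SSZ, add(Z, Z)), mul(add(add(Z, mul(SZ, SSZ)), mul(Z, Z)), add(SSZ, add(Z, Z))))))
  →15  S(S(add(S(add(SZ, add(Z, Z))), mul(add(add(Z, mul(SZ, SSZ)), mul(Z, Z)), add(SSZ, add(Z, Z))))))
  →16  S(S(S(add(add(SZ, add(Z, Z)), mul(add(add(Z, mul(SZ, SSZ)), mul(Z, Z)), add(SSZ, add(Z, Z)))))))
  →17  S(S(S(add(S(add(Z, add(Z, Z))), mul(add(add(Z, mul(SZ, SSZ)), mul(Z, Z)), add(SSZ, add(Z, Z)))))))
  →18  S(S(S(S(add(add(Z, add(Z, Z)), mul(add(add(Z, mul(SZ, SSZ)), mul(Z, Z)), add(SSZ, add(Z, Z))))))))
  →19  S(S(S(S(add(add(Z, Z), mul(add(add(Z, mul(SZ, SSZ)), mul(Z, Z)), add(SSZ, add(Z, Z))))))))
  →20  S(S(S(S(add(Z, mul(add(add(Z, mul(SZ, SSZ)), mul(Z, Z)), add(SSZ, add(Z, Z))))))))
  →21  S(S(S(S(mul(add(add(Z, mul(SZ, SSZ)), mul(Z, Z)), add(SSZ, add(Z, Z)))))))
  →22  S(S(S(S(mul(add(mul(SZ, SSZ), mul(Z, Z)), add(SSZ, add(Z, Z)))))))
  →23  S(S(S(S(mul(add(add(SSZ, mul(Z, SSZ)), mul(Z, Z)), add(SSZ, add(Z, Z)))))))
  →24  S(S(S(S(mul(add(S(add(SZ, mul(Z, SSZ))), mul(Z, Z)), add(SSZ, add(Z, Z)))))))
  →25  S(S(S(S(mul(S(add(add(SZ, mul(Z, SSZ)), mul(Z, Z))), add(SSZ, add(Z, Z)))))))
  →26  S(S(S(S(add(add(SSZ, add(Z, Z)), mul(add(add(SZ, mul(Z, SSZ)), mul(Z, Z)), add(SSZ, add(Z, Z))))))))
  →27  S(S(S(S(add(S(add(SZ, add(Z, Z))), mul(add(add(SZ, mul(Z, SSZ)), mul(Z, Z)), add(SSZ, add(Z, Z))))))))
  →28  S(S(S(S(S(add(add(SZ, add(Z, Z)), mul(add(add(SZ, mul(Z, SSZ)), mul(Z, Z)), add(SSZ, add(Z, Z)))))))))
  →29  S(S(S(S(S(add(S(add(Z, add(Z, Z))), mul(add(add(SZ, mul(Z, SSZ)), mul(Z, Z)), add(SSZ, add(Z, Z)))))))))
  →30  S(S(S(S(S(S(add(add(Z, add(Z, Z)), mul(add(add(SZ, mul(Z, SSZ)), mul(Z, Z)), add(SSZ, add(Z, Z))))))))))
  →31  S(S(S(S(S(S(add(add(Z, Z), mul(add(add(SZ, mul(Z, SSZ)), mul(Z, Z)), add(SSZ, add(Z, Z))))))))))
  →32  S(S(S(S(S(S(add(Z, mul(add(add(SZ, mul(Z, SSZ)), mul(Z, Z)), add(SSZ, add(Z, Z))))))))))
  →33  S(S(S(S(S(S(mul(add(add(SZ, mul(Z, SSZ)), mul(Z, Z)), add(SSZ, add(Z, Z)))))))))
  →34  S(S(S(S(S(S(mul(add(S(add(Z, mul(Z, SSZ))), mul(Z, Z)), add(SSZ, add(Z, Z)))))))))
  →35  S(S(S(S(S(S(mul(S(add(add(Z, mul(Z, SSZ)), mul(Z, Z))), add(SSZ, add(Z, Z)))))))))
  →36  S(S(S(S(S(S(add(add(SSZ, add(Z, Z)), mul(add(add(Z, mul(Z, SSZ)), mul(Z, Z)), add(SSZ, add(Z, Z))))))))))
  →37  S(S(S(S(S(S(add(S(add(SZ, add(Z, Z))), mul(add(add(Z, mul(Z, SSZ)), mul(Z, Z)), add(SSZ, add(Z, Z))))))))))
  →38  S(S(S(S(S(S(S(add(add(SZ, add(Z, Z)), mul(add(add(Z, mul(Z, SSZ)), mul(Z, Z)), add(SSZ, add(Z, Z)))))))))))
  →39  S(S(S(S(S(S(S(add(S(add(Z, add(Z, Z))), mul(add(add(Z, mul(Z, SSZ)), mul(Z, Z)), add(SSZ, add(Z, Z)))))))))))
  →40  S(S(S(S(S(S(S(S(add(add(Z, add(Z, Z)), mul(add(add(Z, mul(Z, SSZ)), mul(Z, Z)), add(SSZ, add(Z, Z))))))))))))
  →41  S(S(S(S(S(S(S(S(add(add(Z, Z), mul(add(add(Z, mul(Z, SSZ)), mul(Z, Z)), add(SSZ, add(Z, Z))))))))))))
  →42  S(S(S(S(S(S(S(S(add(Z, mul(add(add(Z, mul(Z, SSZ)), mul(Z, Z)), add(SSZ, add(Z, Z))))))))))))
  →43  S(S(S(S(S(S(S(S(mul(add(add(Z, mul(Z, SSZ)), mul(Z, Z)), add(SSZ, add(Z, Z)))))))))))
  →44  S(S(S(S(S(S(S(S(mul(add(mul(Z, SSZ), mul(Z, Z)), add(SSZ, add(Z, Z)))))))))))
  →45  S(S(S(S(S(S(S(S(mul(add(Z, mul(Z, Z)), add(SSZ, add(Z, Z)))))))))))
  →46  S(S(S(S(S(S(S(S(mul(mul(Z, Z), add(SSZ, add(Z, Z)))))))))))
  →47  S(S(S(S(S(S(S(S(mul(Z, add(SSZ, add(Z, Z)))))))))))
  →48  S^8(Z)

Answer: SAME — A ⇓ S^8(Z), B ⇓ S^8(Z)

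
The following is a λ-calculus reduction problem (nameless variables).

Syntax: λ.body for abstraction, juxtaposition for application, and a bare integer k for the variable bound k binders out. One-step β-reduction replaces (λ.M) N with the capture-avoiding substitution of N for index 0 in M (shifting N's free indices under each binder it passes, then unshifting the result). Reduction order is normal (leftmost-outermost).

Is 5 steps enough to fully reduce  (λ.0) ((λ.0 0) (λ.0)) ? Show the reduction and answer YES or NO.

Answer: YES — reaches normal form λ.0 in 3 ≤ 5 steps

Working:
  start: (λ.0) ((λ.0 0) (λ.0))
  →1  (λ.0 0) (λ.0)
  →2  (λ.0) (λ.0)
  →3  λ.0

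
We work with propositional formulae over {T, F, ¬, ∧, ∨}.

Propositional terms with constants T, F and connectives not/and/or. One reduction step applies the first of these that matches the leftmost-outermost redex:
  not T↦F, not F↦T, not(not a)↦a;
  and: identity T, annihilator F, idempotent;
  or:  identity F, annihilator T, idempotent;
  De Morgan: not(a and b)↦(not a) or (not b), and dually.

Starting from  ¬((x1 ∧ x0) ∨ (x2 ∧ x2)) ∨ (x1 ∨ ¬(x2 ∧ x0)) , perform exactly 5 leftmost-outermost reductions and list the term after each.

  start: ¬((x1 ∧ x0) ∨ (x2 ∧ x2)) ∨ (x1 ∨ ¬(x2 ∧ x0))
  →1  (¬(x1 ∧ x0) ∧ ¬(x2 ∧ x2)) ∨ (x1 ∨ ¬(x2 ∧ x0))
  →2  ((¬x1 ∨ ¬x0) ∧ ¬(x2 ∧ x2)) ∨ (x1 ∨ ¬(x2 ∧ x0))
  →3  ((¬x1 ∨ ¬x0) ∧ (¬x2 ∨ ¬x2)) ∨ (x1 ∨ ¬(x2 ∧ x0))
  →4  ((¬x1 ∨ ¬x0) ∧ ¬x2) ∨ (x1 ∨ ¬(x2 ∧ x0))
  →5  ((¬x1 ∨ ¬x0) ∧ ¬x2) ∨ (x1 ∨ (¬x2 ∨ ¬x0))

Answer: after 5 steps: ((¬x1 ∨ ¬x0) ∧ ¬x2) ∨ (x1 ∨ (¬x2 ∨ ¬x0))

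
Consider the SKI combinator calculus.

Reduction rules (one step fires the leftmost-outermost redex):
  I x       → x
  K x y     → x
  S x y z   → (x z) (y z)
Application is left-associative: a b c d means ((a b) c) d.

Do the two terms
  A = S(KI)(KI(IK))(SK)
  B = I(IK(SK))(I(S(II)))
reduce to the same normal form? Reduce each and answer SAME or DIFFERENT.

Term A:
  start: S(KI)(KI(IK))(SK)
  step 1: KI(SK)(KI(IK)(SK))
  step 2: I(KI(IK)(SK))
  step 3: KI(IK)(SK)
  step 4: I(SK)
  step 5: SK

Term B:
  start: I(IK(SK))(I(S(II)))
  step 1: IK(SK)(I(S(II)))
  step 2: K(SK)(I(S(II)))
  step 3: SK

Answer: SAME — A ⇓ SK, B ⇓ SK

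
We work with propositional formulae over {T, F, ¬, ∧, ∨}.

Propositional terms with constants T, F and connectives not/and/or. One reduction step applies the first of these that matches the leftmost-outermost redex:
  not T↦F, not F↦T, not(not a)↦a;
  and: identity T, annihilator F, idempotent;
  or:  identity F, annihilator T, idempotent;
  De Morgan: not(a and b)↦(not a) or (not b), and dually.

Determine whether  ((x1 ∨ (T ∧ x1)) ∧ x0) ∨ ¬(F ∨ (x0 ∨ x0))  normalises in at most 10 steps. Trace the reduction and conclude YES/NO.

Answer: YES — reaches normal form (x1 ∧ x0) ∨ ¬x0 in 7 ≤ 10 steps

Reduction:
  start: ((x1 ∨ (T ∧ x1)) ∧ x0) ∨ ¬(F ∨ (x0 ∨ x0))
  [1] ((x1 ∨ x1) ∧ x0) ∨ ¬(F ∨ (x0 ∨ x0))
  [2] (x1 ∧ x0) ∨ ¬(F ∨ (x0 ∨ x0))
  [3] (x1 ∧ x0) ∨ (¬F ∧ ¬(x0 ∨ x0))
  [4] (x1 ∧ x0) ∨ (T ∧ ¬(x0 ∨ x0))
  [5] (x1 ∧ x0) ∨ ¬(x0 ∨ x0)
  [6] (x1 ∧ x0) ∨ (¬x0 ∧ ¬x0)
  [7] (x1 ∧ x0) ∨ ¬x0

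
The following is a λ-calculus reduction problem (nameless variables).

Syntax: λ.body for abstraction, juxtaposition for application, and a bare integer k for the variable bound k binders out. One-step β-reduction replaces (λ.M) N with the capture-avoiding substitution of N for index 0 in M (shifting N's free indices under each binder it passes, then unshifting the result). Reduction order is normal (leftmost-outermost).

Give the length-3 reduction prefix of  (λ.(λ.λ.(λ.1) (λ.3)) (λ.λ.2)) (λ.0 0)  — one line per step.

  start: (λ.(λ.λ.(λ.1) (λ.3)) (λ.λ.2)) (λ.0 0)
  step 1: (λ.λ.(λ.1) (λ.λ.0 0)) (λ.λ.λ.0 0)
  step 2: λ.(λ.1) (λ.λ.0 0)
  step 3: λ.0

Answer: after 3 steps: λ.0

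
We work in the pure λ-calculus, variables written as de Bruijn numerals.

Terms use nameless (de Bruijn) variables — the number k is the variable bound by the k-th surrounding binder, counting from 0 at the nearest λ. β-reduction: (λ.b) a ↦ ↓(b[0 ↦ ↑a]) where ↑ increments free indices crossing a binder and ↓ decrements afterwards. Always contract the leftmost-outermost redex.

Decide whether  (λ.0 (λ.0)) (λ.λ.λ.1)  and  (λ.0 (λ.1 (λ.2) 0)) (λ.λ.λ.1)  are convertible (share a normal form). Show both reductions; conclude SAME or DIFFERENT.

Term A:
  start: (λ.0 (λ.0)) (λ.λ.λ.1)
  step 1: (λ.λ.λ.1) (λ.0)
  step 2: λ.λ.1

Term B:
  start: (λ.0 (λ.1 (λ.2) 0)) (λ.λ.λ.1)
  step 1: (λ.λ.λ.1) (λ.(λ.λ.λ.1) (λ.λ.λ.λ.1) 0)
  step 2: λ.λ.1

Answer: SAME — A ⇓ λ.λ.1, B ⇓ λ.λ.1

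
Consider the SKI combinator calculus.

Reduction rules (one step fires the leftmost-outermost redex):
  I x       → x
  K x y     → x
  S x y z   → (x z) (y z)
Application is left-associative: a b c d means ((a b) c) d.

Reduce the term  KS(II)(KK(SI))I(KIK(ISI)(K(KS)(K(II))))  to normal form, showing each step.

Answer: normal form = SI(KS)  (in 8 steps)

Working:
  start: KS(II)(KK(SI))I(KIK(ISI)(K(KS)(K(II))))
  step 1: S(KK(SI))I(KIK(ISI)(K(KS)(K(II))))
  step 2: KK(SI)(KIK(ISI)(K(KS)(K(II))))(I(KIK(ISI)(K(KS)(K(II)))))
  step 3: K(KIK(ISI)(K(KS)(K(II))))(I(KIK(ISI)(K(KS)(K(II)))))
  step 4: KIK(ISI)(K(KS)(K(II)))
  step 5: I(ISI)(K(KS)(K(II)))
  step 6: ISI(K(KS)(K(II)))
  step 7: SI(K(KS)(K(II)))
  step 8: SI(KS)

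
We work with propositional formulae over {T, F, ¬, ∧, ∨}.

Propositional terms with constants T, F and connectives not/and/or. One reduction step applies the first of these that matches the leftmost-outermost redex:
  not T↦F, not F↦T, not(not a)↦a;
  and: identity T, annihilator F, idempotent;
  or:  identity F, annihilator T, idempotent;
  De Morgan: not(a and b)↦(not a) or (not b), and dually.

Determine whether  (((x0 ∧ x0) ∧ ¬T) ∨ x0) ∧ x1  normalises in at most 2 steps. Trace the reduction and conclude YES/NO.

Answer: NO — after 2 steps the term is ((x0 ∧ F) ∨ x0) ∧ x1, not yet normal

Derivation:
  start: (((x0 ∧ x0) ∧ ¬T) ∨ x0) ∧ x1
  step 1: ((x0 ∧ ¬T) ∨ x0) ∧ x1
  step 2: ((x0 ∧ F) ∨ x0) ∧ x1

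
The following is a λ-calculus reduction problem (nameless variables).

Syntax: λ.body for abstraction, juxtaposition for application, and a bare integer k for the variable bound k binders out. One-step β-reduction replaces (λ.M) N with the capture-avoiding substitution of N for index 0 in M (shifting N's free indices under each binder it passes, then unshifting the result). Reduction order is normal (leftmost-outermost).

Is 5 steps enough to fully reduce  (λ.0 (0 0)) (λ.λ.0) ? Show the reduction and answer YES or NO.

Answer: YES — reaches normal form λ.0 in 2 ≤ 5 steps

Reduction:
  start: (λ.0 (0 0)) (λ.λ.0)
  →1  (λ.λ.0) ((λ.λ.0) (λ.λ.0))
  →2  λ.0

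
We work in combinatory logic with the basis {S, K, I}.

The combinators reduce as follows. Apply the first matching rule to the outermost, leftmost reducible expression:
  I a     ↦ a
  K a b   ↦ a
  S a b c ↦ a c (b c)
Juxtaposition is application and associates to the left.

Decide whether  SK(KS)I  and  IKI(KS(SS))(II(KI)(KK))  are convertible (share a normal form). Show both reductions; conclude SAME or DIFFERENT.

Term A:
  start: SK(KS)I
  →1  KI(KSI)
  →2  I

Term B:
  start: IKI(KS(SS))(II(KI)(KK))
  →1  KI(KS(SS))(II(KI)(KK))
  →2  I(II(KI)(KK))
  →3  II(KI)(KK)
  →4  I(KI)(KK)
  →5  KI(KK)
  →6  I

Answer: SAME — A ⇓ I, B ⇓ I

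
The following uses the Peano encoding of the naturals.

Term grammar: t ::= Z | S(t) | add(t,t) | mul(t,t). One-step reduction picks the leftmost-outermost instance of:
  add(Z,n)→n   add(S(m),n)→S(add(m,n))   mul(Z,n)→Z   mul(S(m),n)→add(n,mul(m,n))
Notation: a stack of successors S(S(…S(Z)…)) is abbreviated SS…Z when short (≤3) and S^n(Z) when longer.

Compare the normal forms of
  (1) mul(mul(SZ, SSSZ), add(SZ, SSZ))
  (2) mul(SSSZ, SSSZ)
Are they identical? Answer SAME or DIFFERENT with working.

Answer: SAME — A ⇓ S^9(Z), B ⇓ S^9(Z)

Derivation:
Term A:
  start: mul(mul(SZ, SSSZ), add(SZ, SSZ))
  [1] mul(add(SSSZ, mul(Z, SSSZ)), add(SZ, SSZ))
  [2] mul(S(add(SSZ, mul(Z, SSSZ))), add(SZ, SSZ))
  [3] add(add(SZ, SSZ), mul(add(SSZ, mul(Z, SSSZ)), add(SZ, SSZ)))
  [4] add(S(add(Z, SSZ)), mul(add(SSZ, mul(Z, SSSZ)), add(SZ, SSZ)))
  [5] S(add(add(Z, SSZ), mul(add(SSZ, mul(Z, SSSZ)), add(SZ, SSZ))))
  [6] S(add(SSZ, mul(add(SSZ, mul(Z, SSSZ)), add(SZ, SSZ))))
  [7] S(S(add(SZ, mul(add(SSZ, mul(Z, SSSZ)), add(SZ, SSZ)))))
  [8] S(S(S(add(Z, mul(add(SSZ, mul(Z, SSSZ)), add(SZ, SSZ))))))
  [9] S(S(S(mul(add(SSZ, mul(Z, SSSZ)), add(SZ, SSZ)))))
  [10] S(S(S(mul(S(add(SZ, mul(Z, SSSZ))), add(SZ, SSZ)))))
  [11] S(S(S(add(add(SZ, SSZ), mul(add(SZ, mul(Z, SSSZ)), add(SZ, SSZ))))))
  [12] S(S(S(add(S(add(Z, SSZ)), mul(add(SZ, mul(Z, SSSZ)), add(SZ, SSZ))))))
  [13] S(S(S(S(add(add(Z, SSZ), mul(add(SZ, mul(Z, SSSZ)), add(SZ, SSZ)))))))
  [14] S(S(S(S(add(SSZ, mul(add(SZ, mul(Z, SSSZ)), add(SZ, SSZ)))))))
  [15] S(S(S(S(S(add(SZ, mul(add(SZ, mul(Z, SSSZ)), add(SZ, SSZ))))))))
  [16] S(S(S(S(S(S(add(Z, mul(add(SZ, mul(Z, SSSZ)), add(SZ, SSZ)))))))))
  [17] S(S(S(S(S(S(mul(add(SZ, mul(Z, SSSZ)), add(SZ, SSZ))))))))
  [18] S(S(S(S(S(S(mul(S(add(Z, mul(Z, SSSZ))), add(SZ, SSZ))))))))
  [19] S(S(S(S(S(S(add(add(SZ, SSZ), mul(add(Z, mul(Z, SSSZ)), add(SZ, SSZ)))))))))
  [20] S(S(S(S(S(S(add(S(add(Z, SSZ)), mul(add(Z, mul(Z, SSSZ)), add(SZ, SSZ)))))))))
  [21] S(S(S(S(S(S(S(add(add(Z, SSZ), mul(add(Z, mul(Z, SSSZ)), add(SZ, SSZ))))))))))
  [22] S(S(S(S(S(S(S(add(SSZ, mul(add(Z, mul(Z, SSSZ)), add(SZ, SSZ))))))))))
  [23] S(S(S(S(S(S(S(S(add(SZ, mul(add(Z, mul(Z, SSSZ)), add(SZ, SSZ)))))))))))
  [24] S(S(S(S(S(S(S(S(S(add(Z, mul(add(Z, mul(Z, SSSZ)), add(SZ, SSZ))))))))))))
  [25] S(S(S(S(S(S(S(S(S(mul(add(Z, mul(Z, SSSZ)), add(SZ, SSZ)))))))))))
  [26] S(S(S(S(S(S(S(S(S(mul(mul(Z, SSSZ), add(SZ, SSZ)))))))))))
  [27] S(S(S(S(S(S(S(S(S(mul(Z, add(SZ, SSZ)))))))))))
  [28] S^9(Z)

Term B:
  start: mul(SSSZ, SSSZ)
  [1] add(SSSZ, mul(SSZ, SSSZ))
  [2] S(add(SSZ, mul(SSZ, SSSZ)))
  [3] S(S(add(SZ, mul(SSZ, SSSZ))))
  [4] S(S(S(add(Z, mul(SSZ, SSSZ)))))
  [5] S(S(S(mul(SSZ, SSSZ))))
  [6] S(S(S(add(SSSZ, mul(SZ, SSSZ)))))
  [7] S(S(S(S(add(SSZ, mul(SZ, SSSZ))))))
  [8] S(S(S(S(S(add(SZ, mul(SZ, SSSZ)))))))
  [9] S(S(S(S(S(S(add(Z, mul(SZ, SSSZ))))))))
  [10] S(S(S(S(S(S(mul(SZ, SSSZ)))))))
  [11] S(S(S(S(S(S(add(SSSZ, mul(Z, SSSZ))))))))
  [12] S(S(S(S(S(S(S(add(SSZ, mul(Z, SSSZ)))))))))
  [13] S(S(S(S(S(S(S(S(add(SZ, mul(Z, SSSZ))))))))))
  [14] S(S(S(S(S(S(S(S(S(add(Z, mul(Z, SSSZ)))))))))))
  [15] S(S(S(S(S(S(S(S(S(mul(Z, SSSZ))))))))))
  [16] S^9(Z)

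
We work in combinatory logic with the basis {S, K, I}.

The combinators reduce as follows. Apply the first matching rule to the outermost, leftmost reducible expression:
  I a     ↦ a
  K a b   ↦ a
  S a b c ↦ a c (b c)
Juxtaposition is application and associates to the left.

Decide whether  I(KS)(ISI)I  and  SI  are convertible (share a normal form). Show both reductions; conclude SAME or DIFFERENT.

Answer: SAME — A ⇓ SI, B ⇓ SI

Reduction:
Term A:
  start: I(KS)(ISI)I
  [1] KS(ISI)I
  [2] SI

Term B:
  start: SI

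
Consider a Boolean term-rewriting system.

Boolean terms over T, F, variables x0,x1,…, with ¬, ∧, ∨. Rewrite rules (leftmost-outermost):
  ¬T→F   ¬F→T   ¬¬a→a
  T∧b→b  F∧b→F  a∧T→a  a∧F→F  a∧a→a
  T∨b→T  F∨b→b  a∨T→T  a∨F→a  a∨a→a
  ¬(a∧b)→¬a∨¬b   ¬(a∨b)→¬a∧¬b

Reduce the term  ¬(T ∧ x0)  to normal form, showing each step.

  start: ¬(T ∧ x0)
  step 1: ¬T ∨ ¬x0
  step 2: F ∨ ¬x0
  step 3: ¬x0

Answer: normal form = ¬x0  (in 3 steps)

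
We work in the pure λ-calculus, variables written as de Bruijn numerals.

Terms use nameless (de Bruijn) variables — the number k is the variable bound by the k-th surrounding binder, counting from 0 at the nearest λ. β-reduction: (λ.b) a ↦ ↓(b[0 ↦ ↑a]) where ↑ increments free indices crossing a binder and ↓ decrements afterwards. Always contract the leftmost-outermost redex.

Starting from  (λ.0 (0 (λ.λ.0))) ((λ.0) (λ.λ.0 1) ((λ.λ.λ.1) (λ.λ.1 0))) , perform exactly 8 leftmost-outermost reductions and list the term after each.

Answer: after 8 steps: (λ.0) ((λ.λ.λ.1) (λ.λ.1 0))

Working:
  start: (λ.0 (0 (λ.λ.0))) ((λ.0) (λ.λ.0 1) ((λ.λ.λ.1) (λ.λ.1 0)))
  step 1: (λ.0) (λ.λ.0 1) ((λ.λ.λ.1) (λ.λ.1 0)) ((λ.0) (λ.λ.0 1) ((λ.λ.λ.1) (λ.λ.1 0)) (λ.λ.0))
  step 2: (λ.λ.0 1) ((λ.λ.λ.1) (λ.λ.1 0)) ((λ.0) (λ.λ.0 1) ((λ.λ.λ.1) (λ.λ.1 0)) (λ.λ.0))
  step 3: (λ.0 ((λ.λ.λ.1) (λ.λ.1 0))) ((λ.0) (λ.λ.0 1) ((λ.λ.λ.1) (λ.λ.1 0)) (λ.λ.0))
  step 4: (λ.0) (λ.λ.0 1) ((λ.λ.λ.1) (λ.λ.1 0)) (λ.λ.0) ((λ.λ.λ.1) (λ.λ.1 0))
  step 5: (λ.λ.0 1) ((λ.λ.λ.1) (λ.λ.1 0)) (λ.λ.0) ((λ.λ.λ.1) (λ.λ.1 0))
  step 6: (λ.0 ((λ.λ.λ.1) (λ.λ.1 0))) (λ.λ.0) ((λ.λ.λ.1) (λ.λ.1 0))
  step 7: (λ.λ.0) ((λ.λ.λ.1) (λ.λ.1 0)) ((λ.λ.λ.1) (λ.λ.1 0))
  step 8: (λ.0) ((λ.λ.λ.1) (λ.λ.1 0))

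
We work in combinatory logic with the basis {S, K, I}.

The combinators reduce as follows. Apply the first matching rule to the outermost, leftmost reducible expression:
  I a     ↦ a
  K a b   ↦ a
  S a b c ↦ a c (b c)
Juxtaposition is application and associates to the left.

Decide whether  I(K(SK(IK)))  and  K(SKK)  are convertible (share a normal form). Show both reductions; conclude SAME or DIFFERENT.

Answer: SAME — A ⇓ K(SKK), B ⇓ K(SKK)

Reduction:
Term A:
  start: I(K(SK(IK)))
  [1] K(SK(IK))
  [2] K(SKK)

Term B:
  start: K(SKK)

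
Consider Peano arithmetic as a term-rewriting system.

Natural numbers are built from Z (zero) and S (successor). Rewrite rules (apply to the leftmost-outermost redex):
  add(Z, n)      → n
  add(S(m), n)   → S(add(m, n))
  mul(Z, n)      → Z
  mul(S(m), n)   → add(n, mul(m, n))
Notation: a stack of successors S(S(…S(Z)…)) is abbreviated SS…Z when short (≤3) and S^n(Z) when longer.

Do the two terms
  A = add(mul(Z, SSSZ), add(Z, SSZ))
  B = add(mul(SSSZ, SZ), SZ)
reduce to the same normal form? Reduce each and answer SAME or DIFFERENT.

Answer: DIFFERENT — A ⇓ SSZ, B ⇓ S^4(Z)

Derivation:
Term A:
  start: add(mul(Z, SSSZ), add(Z, SSZ))
  [1] add(Z, add(Z, SSZ))
  [2] add(Z, SSZ)
  [3] SSZ

Term B:
  start: add(mul(SSSZ, SZ), SZ)
  [1] add(add(SZ, mul(SSZ, SZ)), SZ)
  [2] add(S(add(Z, mul(SSZ, SZ))), SZ)
  [3] S(add(add(Z, mul(SSZ, SZ)), SZ))
  [4] S(add(mul(SSZ, SZ), SZ))
  [5] S(add(add(SZ, mul(SZ, SZ)), SZ))
  [6] S(add(S(add(Z, mul(SZ, SZ))), SZ))
  [7] S(S(add(add(Z, mul(SZ, SZ)), SZ)))
  [8] S(S(add(mul(SZ, SZ), SZ)))
  [9] S(S(add(add(SZ, mul(Z, SZ)), SZ)))
  [10] S(S(add(S(add(Z, mul(Z, SZ))), SZ)))
  [11] S(S(S(add(add(Z, mul(Z, SZ)), SZ))))
  [12] S(S(S(add(mul(Z, SZ), SZ))))
  [13] S(S(S(add(Z, SZ))))
  [14] S^4(Z)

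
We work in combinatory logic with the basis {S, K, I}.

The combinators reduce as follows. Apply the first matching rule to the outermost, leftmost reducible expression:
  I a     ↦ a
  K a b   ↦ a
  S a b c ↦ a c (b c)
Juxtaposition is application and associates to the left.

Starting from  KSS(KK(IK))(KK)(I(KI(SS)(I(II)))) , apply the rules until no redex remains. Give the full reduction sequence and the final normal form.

  start: KSS(KK(IK))(KK)(I(KI(SS)(I(II))))
  →1  S(KK(IK))(KK)(I(KI(SS)(I(II))))
  →2  KK(IK)(I(KI(SS)(I(II))))(KK(I(KI(SS)(I(II)))))
  →3  K(I(KI(SS)(I(II))))(KK(I(KI(SS)(I(II)))))
  →4  I(KI(SS)(I(II)))
  →5  KI(SS)(I(II))
  →6  I(I(II))
  →7  I(II)
  →8  II
  →9  I

Answer: normal form = I  (in 9 steps)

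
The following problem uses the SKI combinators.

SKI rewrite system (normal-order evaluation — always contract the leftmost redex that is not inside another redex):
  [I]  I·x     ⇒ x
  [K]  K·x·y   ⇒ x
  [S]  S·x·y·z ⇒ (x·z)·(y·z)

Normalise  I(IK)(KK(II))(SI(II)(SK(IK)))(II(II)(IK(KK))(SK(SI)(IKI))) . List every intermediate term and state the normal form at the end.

  start: I(IK)(KK(II))(SI(II)(SK(IK)))(II(II)(IK(KK))(SK(SI)(IKI)))
  [1] IK(KK(II))(SI(II)(SK(IK)))(II(II)(IK(KK))(SK(SI)(IKI)))
  [2] K(KK(II))(SI(II)(SK(IK)))(II(II)(IK(KK))(SK(SI)(IKI)))
  [3] KK(II)(II(II)(IK(KK))(SK(SI)(IKI)))
  [4] K(II(II)(IK(KK))(SK(SI)(IKI)))
  [5] K(I(II)(IK(KK))(SK(SI)(IKI)))
  [6] K(II(IK(KK))(SK(SI)(IKI)))
  [7] K(I(IK(KK))(SK(SI)(IKI)))
  [8] K(IK(KK)(SK(SI)(IKI)))
  [9] K(K(KK)(SK(SI)(IKI)))
  [10] K(KK)

Answer: normal form = K(KK)  (in 10 steps)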